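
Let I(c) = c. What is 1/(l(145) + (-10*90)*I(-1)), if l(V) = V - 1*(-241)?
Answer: 1/1286 ≈ 0.00077760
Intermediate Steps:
l(V) = 241 + V (l(V) = V + 241 = 241 + V)
1/(l(145) + (-10*90)*I(-1)) = 1/((241 + 145) - 10*90*(-1)) = 1/(386 - 900*(-1)) = 1/(386 + 900) = 1/1286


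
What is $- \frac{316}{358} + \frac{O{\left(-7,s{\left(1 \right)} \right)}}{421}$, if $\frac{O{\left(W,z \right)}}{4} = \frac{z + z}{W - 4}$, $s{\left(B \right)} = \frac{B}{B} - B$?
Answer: $- \frac{158}{179} \approx -0.88268$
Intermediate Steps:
$s{\left(B \right)} = 1 - B$
$O{\left(W,z \right)} = \frac{8 z}{-4 + W}$ ($O{\left(W,z \right)} = 4 \frac{z + z}{W - 4} = 4 \frac{2 z}{-4 + W} = \frac{8 z}{-4 + W}$)
$- \frac{316}{358} + \frac{O{\left(-7,s{\left(1 \right)} \right)}}{421} = - \frac{316}{358} + \frac{8 \left(1 - 1\right) \frac{1}{-4 - 7}}{421} = \left(-316\right) \frac{1}{358} + \frac{8 \left(1 - 1\right)}{-11} \cdot \frac{1}{421} = - \frac{158}{179} + 8 \cdot 0 \left(- \frac{1}{11}\right) \frac{1}{421} = - \frac{158}{179} + 0 \cdot \frac{1}{421} = - \frac{158}{179} + 0 = - \frac{158}{179}$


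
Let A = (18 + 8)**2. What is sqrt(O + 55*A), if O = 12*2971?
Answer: 8*sqrt(1138) ≈ 269.87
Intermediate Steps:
O = 35652
A = 676 (A = 26**2 = 676)
sqrt(O + 55*A) = sqrt(35652 + 55*676) = sqrt(35652 + 37180) = sqrt(72832) = 8*sqrt(1138)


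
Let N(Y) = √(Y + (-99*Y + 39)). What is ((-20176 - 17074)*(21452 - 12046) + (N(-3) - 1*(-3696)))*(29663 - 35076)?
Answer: 1896551749052 - 16239*√37 ≈ 1.8966e+12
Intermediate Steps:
N(Y) = √(39 - 98*Y) (N(Y) = √(Y + (39 - 99*Y)) = √(39 - 98*Y))
((-20176 - 17074)*(21452 - 12046) + (N(-3) - 1*(-3696)))*(29663 - 35076) = ((-20176 - 17074)*(21452 - 12046) + (√(39 - 98*(-3)) - 1*(-3696)))*(29663 - 35076) = (-37250*9406 + (√(39 + 294) + 3696))*(-5413) = (-350373500 + (√333 + 3696))*(-5413) = (-350373500 + (3*√37 + 3696))*(-5413) = (-350373500 + (3696 + 3*√37))*(-5413) = (-350369804 + 3*√37)*(-5413) = 1896551749052 - 16239*√37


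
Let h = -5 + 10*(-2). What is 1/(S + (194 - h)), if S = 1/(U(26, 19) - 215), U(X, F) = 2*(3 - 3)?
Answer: 215/47084 ≈ 0.0045663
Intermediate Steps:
U(X, F) = 0 (U(X, F) = 2*0 = 0)
h = -25 (h = -5 - 20 = -25)
S = -1/215 (S = 1/(0 - 215) = 1/(-215) = -1/215 ≈ -0.0046512)
1/(S + (194 - h)) = 1/(-1/215 + (194 - 1*(-25))) = 1/(-1/215 + (194 + 25)) = 1/(-1/215 + 219) = 1/(47084/215) = 215/47084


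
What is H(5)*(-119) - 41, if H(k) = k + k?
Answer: -1231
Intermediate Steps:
H(k) = 2*k
H(5)*(-119) - 41 = (2*5)*(-119) - 41 = 10*(-119) - 41 = -1190 - 41 = -1231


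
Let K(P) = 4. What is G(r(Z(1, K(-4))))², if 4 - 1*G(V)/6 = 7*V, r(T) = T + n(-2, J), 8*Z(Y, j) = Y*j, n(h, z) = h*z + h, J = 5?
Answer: 257049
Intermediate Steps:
n(h, z) = h + h*z
Z(Y, j) = Y*j/8 (Z(Y, j) = (Y*j)/8 = Y*j/8)
r(T) = -12 + T (r(T) = T - 2*(1 + 5) = T - 2*6 = T - 12 = -12 + T)
G(V) = 24 - 42*V
G(r(Z(1, K(-4))))² = (24 - 42*(-12 + (⅛)*1*4))² = (24 - 42*(-12 + ½))² = (24 - 42*(-23/2))² = (24 + 483)² = 507² = 257049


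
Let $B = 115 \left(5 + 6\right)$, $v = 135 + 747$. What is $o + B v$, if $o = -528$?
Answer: $1115202$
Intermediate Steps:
$v = 882$
$B = 1265$ ($B = 115 \cdot 11 = 1265$)
$o + B v = -528 + 1265 \cdot 882 = -528 + 1115730 = 1115202$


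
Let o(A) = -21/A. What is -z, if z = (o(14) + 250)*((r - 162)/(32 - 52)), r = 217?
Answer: 5467/8 ≈ 683.38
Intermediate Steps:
z = -5467/8 (z = (-21/14 + 250)*((217 - 162)/(32 - 52)) = (-21*1/14 + 250)*(55/(-20)) = (-3/2 + 250)*(55*(-1/20)) = (497/2)*(-11/4) = -5467/8 ≈ -683.38)
-z = -1*(-5467/8) = 5467/8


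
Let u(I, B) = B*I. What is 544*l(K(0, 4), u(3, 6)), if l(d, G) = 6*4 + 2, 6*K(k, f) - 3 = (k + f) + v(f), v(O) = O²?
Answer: 14144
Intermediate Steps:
K(k, f) = ½ + f/6 + k/6 + f²/6 (K(k, f) = ½ + ((k + f) + f²)/6 = ½ + ((f + k) + f²)/6 = ½ + (f + k + f²)/6 = ½ + (f/6 + k/6 + f²/6) = ½ + f/6 + k/6 + f²/6)
l(d, G) = 26 (l(d, G) = 24 + 2 = 26)
544*l(K(0, 4), u(3, 6)) = 544*26 = 14144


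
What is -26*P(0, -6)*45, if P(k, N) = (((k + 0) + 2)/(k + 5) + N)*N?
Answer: -39312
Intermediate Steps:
P(k, N) = N*(N + (2 + k)/(5 + k)) (P(k, N) = ((k + 2)/(5 + k) + N)*N = ((2 + k)/(5 + k) + N)*N = (N + (2 + k)/(5 + k))*N = N*(N + (2 + k)/(5 + k)))
-26*P(0, -6)*45 = -(-156)*(2 + 0 + 5*(-6) - 6*0)/(5 + 0)*45 = -(-156)*(2 + 0 - 30 + 0)/5*45 = -(-156)*(-28)/5*45 = -26*168/5*45 = -4368/5*45 = -39312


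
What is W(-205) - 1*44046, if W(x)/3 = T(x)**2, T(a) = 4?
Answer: -43998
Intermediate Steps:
W(x) = 48 (W(x) = 3*4**2 = 3*16 = 48)
W(-205) - 1*44046 = 48 - 1*44046 = 48 - 44046 = -43998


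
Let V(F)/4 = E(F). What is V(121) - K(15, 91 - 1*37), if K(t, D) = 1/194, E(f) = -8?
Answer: -6209/194 ≈ -32.005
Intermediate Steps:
V(F) = -32 (V(F) = 4*(-8) = -32)
K(t, D) = 1/194
V(121) - K(15, 91 - 1*37) = -32 - 1*1/194 = -32 - 1/194 = -6209/194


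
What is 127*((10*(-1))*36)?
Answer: -45720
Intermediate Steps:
127*((10*(-1))*36) = 127*(-10*36) = 127*(-360) = -45720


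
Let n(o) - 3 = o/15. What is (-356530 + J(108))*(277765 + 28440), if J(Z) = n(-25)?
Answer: -327512581130/3 ≈ -1.0917e+11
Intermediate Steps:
n(o) = 3 + o/15
J(Z) = 4/3 (J(Z) = 3 + (1/15)*(-25) = 3 - 5/3 = 4/3)
(-356530 + J(108))*(277765 + 28440) = (-356530 + 4/3)*(277765 + 28440) = -1069586/3*306205 = -327512581130/3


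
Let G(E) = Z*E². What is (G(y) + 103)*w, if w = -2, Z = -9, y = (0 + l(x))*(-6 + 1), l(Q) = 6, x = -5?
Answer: 15994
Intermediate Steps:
y = -30 (y = (0 + 6)*(-6 + 1) = 6*(-5) = -30)
G(E) = -9*E²
(G(y) + 103)*w = (-9*(-30)² + 103)*(-2) = (-9*900 + 103)*(-2) = (-8100 + 103)*(-2) = -7997*(-2) = 15994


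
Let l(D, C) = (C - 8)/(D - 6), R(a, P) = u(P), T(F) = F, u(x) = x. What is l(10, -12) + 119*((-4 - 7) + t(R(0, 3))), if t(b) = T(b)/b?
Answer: -1195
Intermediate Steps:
R(a, P) = P
t(b) = 1 (t(b) = b/b = 1)
l(D, C) = (-8 + C)/(-6 + D)
l(10, -12) + 119*((-4 - 7) + t(R(0, 3))) = (-8 - 12)/(-6 + 10) + 119*((-4 - 7) + 1) = -20/4 + 119*(-11 + 1) = (¼)*(-20) + 119*(-10) = -5 - 1190 = -1195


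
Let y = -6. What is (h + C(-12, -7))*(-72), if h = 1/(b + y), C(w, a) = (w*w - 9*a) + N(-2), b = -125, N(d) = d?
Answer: -1933488/131 ≈ -14759.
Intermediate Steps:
C(w, a) = -2 + w**2 - 9*a (C(w, a) = (w*w - 9*a) - 2 = (w**2 - 9*a) - 2 = -2 + w**2 - 9*a)
h = -1/131 (h = 1/(-125 - 6) = 1/(-131) = -1/131 ≈ -0.0076336)
(h + C(-12, -7))*(-72) = (-1/131 + (-2 + (-12)**2 - 9*(-7)))*(-72) = (-1/131 + (-2 + 144 + 63))*(-72) = (-1/131 + 205)*(-72) = (26854/131)*(-72) = -1933488/131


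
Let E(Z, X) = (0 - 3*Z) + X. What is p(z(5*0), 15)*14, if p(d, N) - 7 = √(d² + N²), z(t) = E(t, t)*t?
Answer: 308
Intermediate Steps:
E(Z, X) = X - 3*Z (E(Z, X) = -3*Z + X = X - 3*Z)
z(t) = -2*t² (z(t) = (t - 3*t)*t = (-2*t)*t = -2*t²)
p(d, N) = 7 + √(N² + d²) (p(d, N) = 7 + √(d² + N²) = 7 + √(N² + d²))
p(z(5*0), 15)*14 = (7 + √(15² + (-2*(5*0)²)²))*14 = (7 + √(225 + (-2*0²)²))*14 = (7 + √(225 + (-2*0)²))*14 = (7 + √(225 + 0²))*14 = (7 + √(225 + 0))*14 = (7 + √225)*14 = (7 + 15)*14 = 22*14 = 308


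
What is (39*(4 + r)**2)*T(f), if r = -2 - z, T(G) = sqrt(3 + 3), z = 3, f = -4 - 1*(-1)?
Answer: 39*sqrt(6) ≈ 95.530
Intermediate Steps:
f = -3 (f = -4 + 1 = -3)
T(G) = sqrt(6)
r = -5 (r = -2 - 1*3 = -2 - 3 = -5)
(39*(4 + r)**2)*T(f) = (39*(4 - 5)**2)*sqrt(6) = (39*(-1)**2)*sqrt(6) = (39*1)*sqrt(6) = 39*sqrt(6)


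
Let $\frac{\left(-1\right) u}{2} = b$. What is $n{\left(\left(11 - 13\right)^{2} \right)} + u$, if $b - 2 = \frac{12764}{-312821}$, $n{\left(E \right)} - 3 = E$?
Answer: $\frac{963991}{312821} \approx 3.0816$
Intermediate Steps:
$n{\left(E \right)} = 3 + E$
$b = \frac{612878}{312821}$ ($b = 2 + \frac{12764}{-312821} = 2 + 12764 \left(- \frac{1}{312821}\right) = 2 - \frac{12764}{312821} = \frac{612878}{312821} \approx 1.9592$)
$u = - \frac{1225756}{312821}$ ($u = \left(-2\right) \frac{612878}{312821} = - \frac{1225756}{312821} \approx -3.9184$)
$n{\left(\left(11 - 13\right)^{2} \right)} + u = \left(3 + \left(11 - 13\right)^{2}\right) - \frac{1225756}{312821} = \left(3 + \left(-2\right)^{2}\right) - \frac{1225756}{312821} = \left(3 + 4\right) - \frac{1225756}{312821} = 7 - \frac{1225756}{312821} = \frac{963991}{312821}$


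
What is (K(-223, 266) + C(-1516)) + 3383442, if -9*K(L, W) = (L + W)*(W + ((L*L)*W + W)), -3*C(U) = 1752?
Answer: -179459152/3 ≈ -5.9820e+7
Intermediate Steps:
C(U) = -584 (C(U) = -1/3*1752 = -584)
K(L, W) = -(L + W)*(2*W + W*L**2)/9 (K(L, W) = -(L + W)*(W + ((L*L)*W + W))/9 = -(L + W)*(W + (L**2*W + W))/9 = -(L + W)*(W + (W*L**2 + W))/9 = -(L + W)*(W + (W + W*L**2))/9 = -(L + W)*(2*W + W*L**2)/9)
(K(-223, 266) + C(-1516)) + 3383442 = (-1/9*266*((-223)**3 + 2*(-223) + 2*266 + 266*(-223)**2) - 584) + 3383442 = (-1/9*266*(-11089567 - 446 + 532 + 266*49729) - 584) + 3383442 = (-1/9*266*(-11089567 - 446 + 532 + 13227914) - 584) + 3383442 = (-1/9*266*2138433 - 584) + 3383442 = (-189607726/3 - 584) + 3383442 = -189609478/3 + 3383442 = -179459152/3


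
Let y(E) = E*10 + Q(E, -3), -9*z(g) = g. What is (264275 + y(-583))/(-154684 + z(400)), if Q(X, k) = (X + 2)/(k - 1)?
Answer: -9309249/5570224 ≈ -1.6713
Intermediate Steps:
z(g) = -g/9
Q(X, k) = (2 + X)/(-1 + k)
y(E) = -½ + 39*E/4 (y(E) = E*10 + (2 + E)/(-1 - 3) = 10*E + (2 + E)/(-4) = 10*E - (2 + E)/4 = 10*E + (-½ - E/4) = -½ + 39*E/4)
(264275 + y(-583))/(-154684 + z(400)) = (264275 + (-½ + (39/4)*(-583)))/(-154684 - ⅑*400) = (264275 + (-½ - 22737/4))/(-154684 - 400/9) = (264275 - 22739/4)/(-1392556/9) = (1034361/4)*(-9/1392556) = -9309249/5570224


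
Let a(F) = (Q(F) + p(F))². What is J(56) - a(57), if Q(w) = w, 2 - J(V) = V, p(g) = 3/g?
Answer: -1194550/361 ≈ -3309.0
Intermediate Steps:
J(V) = 2 - V
a(F) = (F + 3/F)²
J(56) - a(57) = (2 - 1*56) - (3 + 57²)²/57² = (2 - 56) - (3 + 3249)²/3249 = -54 - 3252²/3249 = -54 - 10575504/3249 = -54 - 1*1175056/361 = -54 - 1175056/361 = -1194550/361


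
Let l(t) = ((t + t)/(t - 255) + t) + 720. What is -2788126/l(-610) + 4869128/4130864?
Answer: -124525690308525/4976142046 ≈ -25025.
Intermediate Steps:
l(t) = 720 + t + 2*t/(-255 + t) (l(t) = ((2*t)/(-255 + t) + t) + 720 = (2*t/(-255 + t) + t) + 720 = (t + 2*t/(-255 + t)) + 720 = 720 + t + 2*t/(-255 + t))
-2788126/l(-610) + 4869128/4130864 = -2788126*(-255 - 610)/(-183600 + (-610)² + 467*(-610)) + 4869128/4130864 = -2788126*(-865/(-183600 + 372100 - 284870)) + 4869128*(1/4130864) = -2788126/((-1/865*(-96370))) + 608641/516358 = -2788126/19274/173 + 608641/516358 = -2788126*173/19274 + 608641/516358 = -241172899/9637 + 608641/516358 = -124525690308525/4976142046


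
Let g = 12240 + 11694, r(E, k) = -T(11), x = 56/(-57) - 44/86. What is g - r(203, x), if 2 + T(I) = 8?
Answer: 23940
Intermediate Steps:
T(I) = 6 (T(I) = -2 + 8 = 6)
x = -3662/2451 (x = 56*(-1/57) - 44*1/86 = -56/57 - 22/43 = -3662/2451 ≈ -1.4941)
r(E, k) = -6 (r(E, k) = -1*6 = -6)
g = 23934
g - r(203, x) = 23934 - 1*(-6) = 23934 + 6 = 23940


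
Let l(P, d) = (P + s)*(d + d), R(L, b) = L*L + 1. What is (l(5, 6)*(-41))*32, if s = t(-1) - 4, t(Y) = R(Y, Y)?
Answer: -47232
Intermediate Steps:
R(L, b) = 1 + L² (R(L, b) = L² + 1 = 1 + L²)
t(Y) = 1 + Y²
s = -2 (s = (1 + (-1)²) - 4 = (1 + 1) - 4 = 2 - 4 = -2)
l(P, d) = 2*d*(-2 + P) (l(P, d) = (P - 2)*(d + d) = (-2 + P)*(2*d) = 2*d*(-2 + P))
(l(5, 6)*(-41))*32 = ((2*6*(-2 + 5))*(-41))*32 = ((2*6*3)*(-41))*32 = (36*(-41))*32 = -1476*32 = -47232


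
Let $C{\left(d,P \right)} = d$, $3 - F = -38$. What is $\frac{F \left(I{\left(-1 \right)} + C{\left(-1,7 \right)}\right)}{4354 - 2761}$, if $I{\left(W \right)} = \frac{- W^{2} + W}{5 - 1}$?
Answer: $- \frac{41}{1062} \approx -0.038606$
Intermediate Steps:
$F = 41$ ($F = 3 - -38 = 3 + 38 = 41$)
$I{\left(W \right)} = - \frac{W^{2}}{4} + \frac{W}{4}$ ($I{\left(W \right)} = \frac{W - W^{2}}{4} = \left(W - W^{2}\right) \frac{1}{4} = - \frac{W^{2}}{4} + \frac{W}{4}$)
$\frac{F \left(I{\left(-1 \right)} + C{\left(-1,7 \right)}\right)}{4354 - 2761} = \frac{41 \left(\frac{1}{4} \left(-1\right) \left(1 - -1\right) - 1\right)}{4354 - 2761} = \frac{41 \left(\frac{1}{4} \left(-1\right) \left(1 + 1\right) - 1\right)}{4354 - 2761} = \frac{41 \left(\frac{1}{4} \left(-1\right) 2 - 1\right)}{1593} = 41 \left(- \frac{1}{2} - 1\right) \frac{1}{1593} = 41 \left(- \frac{3}{2}\right) \frac{1}{1593} = \left(- \frac{123}{2}\right) \frac{1}{1593} = - \frac{41}{1062}$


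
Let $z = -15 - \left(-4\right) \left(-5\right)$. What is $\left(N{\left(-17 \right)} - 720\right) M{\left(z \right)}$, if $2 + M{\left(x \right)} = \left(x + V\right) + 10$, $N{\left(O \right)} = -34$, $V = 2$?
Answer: $18850$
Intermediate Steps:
$z = -35$ ($z = -15 - 20 = -35$)
$M{\left(x \right)} = 10 + x$ ($M{\left(x \right)} = -2 + \left(\left(x + 2\right) + 10\right) = -2 + \left(\left(2 + x\right) + 10\right) = -2 + \left(12 + x\right) = 10 + x$)
$\left(N{\left(-17 \right)} - 720\right) M{\left(z \right)} = \left(-34 - 720\right) \left(10 - 35\right) = \left(-754\right) \left(-25\right) = 18850$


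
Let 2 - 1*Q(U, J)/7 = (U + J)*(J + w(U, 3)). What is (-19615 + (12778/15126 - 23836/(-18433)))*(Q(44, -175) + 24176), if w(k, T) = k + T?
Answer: 84929880679298760/46469593 ≈ 1.8276e+9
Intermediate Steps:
w(k, T) = T + k
Q(U, J) = 14 - 7*(J + U)*(3 + J + U) (Q(U, J) = 14 - 7*(U + J)*(J + (3 + U)) = 14 - 7*(J + U)*(3 + J + U))
(-19615 + (12778/15126 - 23836/(-18433)))*(Q(44, -175) + 24176) = (-19615 + (12778/15126 - 23836/(-18433)))*((14 - 7*(-175)² - 7*(-175)*44 - 7*(-175)*(3 + 44) - 7*44*(3 + 44)) + 24176) = (-19615 + (12778*(1/15126) - 23836*(-1/18433)))*((14 - 7*30625 + 53900 - 7*(-175)*47 - 7*44*47) + 24176) = (-19615 + (6389/7563 + 23836/18433))*((14 - 214375 + 53900 + 57575 - 14476) + 24176) = (-19615 + 298040105/139408779)*(-117362 + 24176) = -2734205159980/139408779*(-93186) = 84929880679298760/46469593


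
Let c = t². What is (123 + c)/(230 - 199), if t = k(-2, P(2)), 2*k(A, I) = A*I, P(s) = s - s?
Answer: 123/31 ≈ 3.9677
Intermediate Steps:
P(s) = 0
k(A, I) = A*I/2 (k(A, I) = (A*I)/2 = A*I/2)
t = 0 (t = (½)*(-2)*0 = 0)
c = 0 (c = 0² = 0)
(123 + c)/(230 - 199) = (123 + 0)/(230 - 199) = 123/31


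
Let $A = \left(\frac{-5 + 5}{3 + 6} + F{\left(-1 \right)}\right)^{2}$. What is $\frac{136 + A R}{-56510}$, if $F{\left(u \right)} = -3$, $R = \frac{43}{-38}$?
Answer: $- \frac{4781}{2147380} \approx -0.0022264$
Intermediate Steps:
$R = - \frac{43}{38}$ ($R = 43 \left(- \frac{1}{38}\right) = - \frac{43}{38} \approx -1.1316$)
$A = 9$ ($A = \left(\frac{-5 + 5}{3 + 6} - 3\right)^{2} = \left(\frac{0}{9} - 3\right)^{2} = \left(0 \cdot \frac{1}{9} - 3\right)^{2} = \left(0 - 3\right)^{2} = \left(-3\right)^{2} = 9$)
$\frac{136 + A R}{-56510} = \frac{136 + 9 \left(- \frac{43}{38}\right)}{-56510} = \left(136 - \frac{387}{38}\right) \left(- \frac{1}{56510}\right) = \frac{4781}{38} \left(- \frac{1}{56510}\right) = - \frac{4781}{2147380}$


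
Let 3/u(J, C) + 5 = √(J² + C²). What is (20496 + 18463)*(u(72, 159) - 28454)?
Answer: -6748787665091/6088 + 350631*√3385/30440 ≈ -1.1085e+9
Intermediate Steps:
u(J, C) = 3/(-5 + √(C² + J²)) (u(J, C) = 3/(-5 + √(J² + C²)) = 3/(-5 + √(C² + J²)))
(20496 + 18463)*(u(72, 159) - 28454) = (20496 + 18463)*(3/(-5 + √(159² + 72²)) - 28454) = 38959*(3/(-5 + √(25281 + 5184)) - 28454) = 38959*(3/(-5 + √30465) - 28454) = 38959*(3/(-5 + 3*√3385) - 28454) = 38959*(-28454 + 3/(-5 + 3*√3385)) = -1108539386 + 116877/(-5 + 3*√3385)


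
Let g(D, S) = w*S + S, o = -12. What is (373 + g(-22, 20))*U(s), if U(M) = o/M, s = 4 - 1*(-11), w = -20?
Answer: 28/5 ≈ 5.6000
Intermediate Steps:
g(D, S) = -19*S (g(D, S) = -20*S + S = -19*S)
s = 15 (s = 4 + 11 = 15)
U(M) = -12/M
(373 + g(-22, 20))*U(s) = (373 - 19*20)*(-12/15) = (373 - 380)*(-12*1/15) = -7*(-⅘) = 28/5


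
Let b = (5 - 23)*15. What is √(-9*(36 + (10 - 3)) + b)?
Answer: 3*I*√73 ≈ 25.632*I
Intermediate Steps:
b = -270 (b = -18*15 = -270)
√(-9*(36 + (10 - 3)) + b) = √(-9*(36 + (10 - 3)) - 270) = √(-9*(36 + 7) - 270) = √(-9*43 - 270) = √(-387 - 270) = √(-657) = 3*I*√73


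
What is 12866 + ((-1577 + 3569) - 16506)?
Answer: -1648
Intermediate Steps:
12866 + ((-1577 + 3569) - 16506) = 12866 + (1992 - 16506) = 12866 - 14514 = -1648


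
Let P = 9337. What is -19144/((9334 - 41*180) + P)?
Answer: -19144/11291 ≈ -1.6955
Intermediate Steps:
-19144/((9334 - 41*180) + P) = -19144/((9334 - 41*180) + 9337) = -19144/((9334 - 7380) + 9337) = -19144/(1954 + 9337) = -19144/11291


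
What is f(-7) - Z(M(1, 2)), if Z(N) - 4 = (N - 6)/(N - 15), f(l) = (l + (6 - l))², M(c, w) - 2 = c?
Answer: 127/4 ≈ 31.750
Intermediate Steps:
M(c, w) = 2 + c
f(l) = 36 (f(l) = 6² = 36)
Z(N) = 4 + (-6 + N)/(-15 + N) (Z(N) = 4 + (N - 6)/(N - 15) = 4 + (-6 + N)/(-15 + N))
f(-7) - Z(M(1, 2)) = 36 - (-66 + 5*(2 + 1))/(-15 + (2 + 1)) = 36 - (-66 + 5*3)/(-15 + 3) = 36 - (-66 + 15)/(-12) = 36 - (-1)*(-51)/12 = 36 - 1*17/4 = 36 - 17/4 = 127/4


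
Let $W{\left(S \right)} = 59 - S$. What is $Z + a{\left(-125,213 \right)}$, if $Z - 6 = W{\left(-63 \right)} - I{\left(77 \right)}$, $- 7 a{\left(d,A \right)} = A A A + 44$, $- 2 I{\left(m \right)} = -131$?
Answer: $- \frac{19326407}{14} \approx -1.3805 \cdot 10^{6}$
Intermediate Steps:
$I{\left(m \right)} = \frac{131}{2}$ ($I{\left(m \right)} = \left(- \frac{1}{2}\right) \left(-131\right) = \frac{131}{2}$)
$a{\left(d,A \right)} = - \frac{44}{7} - \frac{A^{3}}{7}$ ($a{\left(d,A \right)} = - \frac{A A A + 44}{7} = - \frac{A^{2} A + 44}{7} = - \frac{A^{3} + 44}{7} = - \frac{44 + A^{3}}{7} = - \frac{44}{7} - \frac{A^{3}}{7}$)
$Z = \frac{125}{2}$ ($Z = 6 + \left(\left(59 - -63\right) - \frac{131}{2}\right) = 6 + \left(\left(59 + 63\right) - \frac{131}{2}\right) = 6 + \left(122 - \frac{131}{2}\right) = 6 + \frac{113}{2} = \frac{125}{2} \approx 62.5$)
$Z + a{\left(-125,213 \right)} = \frac{125}{2} - \left(\frac{44}{7} + \frac{213^{3}}{7}\right) = \frac{125}{2} - \frac{9663641}{7} = - \frac{19326407}{14}$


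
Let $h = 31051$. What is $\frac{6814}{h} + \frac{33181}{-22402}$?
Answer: $- \frac{877656003}{695604502} \approx -1.2617$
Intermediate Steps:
$\frac{6814}{h} + \frac{33181}{-22402} = \frac{6814}{31051} + \frac{33181}{-22402} = 6814 \cdot \frac{1}{31051} + 33181 \left(- \frac{1}{22402}\right) = \frac{6814}{31051} - \frac{33181}{22402} = - \frac{877656003}{695604502}$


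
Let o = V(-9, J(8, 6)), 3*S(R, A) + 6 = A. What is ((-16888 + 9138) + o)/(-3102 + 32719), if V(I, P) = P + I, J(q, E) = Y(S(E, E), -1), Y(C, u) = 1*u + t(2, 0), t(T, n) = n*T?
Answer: -7760/29617 ≈ -0.26201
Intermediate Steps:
S(R, A) = -2 + A/3
t(T, n) = T*n
Y(C, u) = u (Y(C, u) = 1*u + 2*0 = u + 0 = u)
J(q, E) = -1
V(I, P) = I + P
o = -10 (o = -9 - 1 = -10)
((-16888 + 9138) + o)/(-3102 + 32719) = ((-16888 + 9138) - 10)/(-3102 + 32719) = (-7750 - 10)/29617 = -7760*1/29617 = -7760/29617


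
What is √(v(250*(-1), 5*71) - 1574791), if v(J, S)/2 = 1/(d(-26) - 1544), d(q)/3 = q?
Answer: 7*I*√21138226778/811 ≈ 1254.9*I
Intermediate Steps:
d(q) = 3*q
v(J, S) = -1/811 (v(J, S) = 2/(3*(-26) - 1544) = 2/(-78 - 1544) = 2/(-1622) = 2*(-1/1622) = -1/811)
√(v(250*(-1), 5*71) - 1574791) = √(-1/811 - 1574791) = √(-1277155502/811) = 7*I*√21138226778/811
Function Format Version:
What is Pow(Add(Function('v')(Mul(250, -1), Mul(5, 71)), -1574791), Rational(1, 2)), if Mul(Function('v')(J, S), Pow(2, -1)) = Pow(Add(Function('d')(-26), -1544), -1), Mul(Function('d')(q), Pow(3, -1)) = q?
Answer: Mul(Rational(7, 811), I, Pow(21138226778, Rational(1, 2))) ≈ Mul(1254.9, I)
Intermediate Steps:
Function('d')(q) = Mul(3, q)
Function('v')(J, S) = Rational(-1, 811) (Function('v')(J, S) = Mul(2, Pow(Add(Mul(3, -26), -1544), -1)) = Mul(2, Pow(Add(-78, -1544), -1)) = Mul(2, Pow(-1622, -1)) = Mul(2, Rational(-1, 1622)) = Rational(-1, 811))
Pow(Add(Function('v')(Mul(250, -1), Mul(5, 71)), -1574791), Rational(1, 2)) = Pow(Add(Rational(-1, 811), -1574791), Rational(1, 2)) = Pow(Rational(-1277155502, 811), Rational(1, 2)) = Mul(Rational(7, 811), I, Pow(21138226778, Rational(1, 2)))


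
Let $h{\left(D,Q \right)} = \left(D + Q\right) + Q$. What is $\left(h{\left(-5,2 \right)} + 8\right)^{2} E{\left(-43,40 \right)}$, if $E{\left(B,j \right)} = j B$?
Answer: $-84280$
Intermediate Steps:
$h{\left(D,Q \right)} = D + 2 Q$
$E{\left(B,j \right)} = B j$
$\left(h{\left(-5,2 \right)} + 8\right)^{2} E{\left(-43,40 \right)} = \left(\left(-5 + 2 \cdot 2\right) + 8\right)^{2} \left(\left(-43\right) 40\right) = \left(\left(-5 + 4\right) + 8\right)^{2} \left(-1720\right) = \left(-1 + 8\right)^{2} \left(-1720\right) = 7^{2} \left(-1720\right) = 49 \left(-1720\right) = -84280$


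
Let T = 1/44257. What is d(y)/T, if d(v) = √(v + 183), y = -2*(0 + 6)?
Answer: 132771*√19 ≈ 5.7874e+5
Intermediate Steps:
y = -12 (y = -2*6 = -12)
d(v) = √(183 + v)
T = 1/44257 ≈ 2.2595e-5
d(y)/T = √(183 - 12)/(1/44257) = √171*44257 = (3*√19)*44257 = 132771*√19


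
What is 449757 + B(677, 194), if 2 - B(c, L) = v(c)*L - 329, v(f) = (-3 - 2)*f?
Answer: 1106778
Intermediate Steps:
v(f) = -5*f
B(c, L) = 331 + 5*L*c (B(c, L) = 2 - ((-5*c)*L - 329) = 2 - (-5*L*c - 329) = 2 - (-329 - 5*L*c) = 2 + (329 + 5*L*c) = 331 + 5*L*c)
449757 + B(677, 194) = 449757 + (331 + 5*194*677) = 449757 + (331 + 656690) = 449757 + 657021 = 1106778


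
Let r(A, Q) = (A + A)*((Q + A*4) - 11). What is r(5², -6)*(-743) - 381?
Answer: -3083831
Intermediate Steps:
r(A, Q) = 2*A*(-11 + Q + 4*A) (r(A, Q) = (2*A)*((Q + 4*A) - 11) = (2*A)*(-11 + Q + 4*A) = 2*A*(-11 + Q + 4*A))
r(5², -6)*(-743) - 381 = (2*5²*(-11 - 6 + 4*5²))*(-743) - 381 = (2*25*(-11 - 6 + 4*25))*(-743) - 381 = (2*25*(-11 - 6 + 100))*(-743) - 381 = (2*25*83)*(-743) - 381 = 4150*(-743) - 381 = -3083450 - 381 = -3083831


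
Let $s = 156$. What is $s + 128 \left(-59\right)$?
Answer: $-7396$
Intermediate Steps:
$s + 128 \left(-59\right) = 156 + 128 \left(-59\right) = 156 - 7552 = -7396$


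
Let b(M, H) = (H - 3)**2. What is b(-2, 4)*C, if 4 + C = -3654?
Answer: -3658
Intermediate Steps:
C = -3658 (C = -4 - 3654 = -3658)
b(M, H) = (-3 + H)**2
b(-2, 4)*C = (-3 + 4)**2*(-3658) = 1**2*(-3658) = 1*(-3658) = -3658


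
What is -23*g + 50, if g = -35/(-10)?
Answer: -61/2 ≈ -30.500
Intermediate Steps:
g = 7/2 (g = -35*(-⅒) = 7/2 ≈ 3.5000)
-23*g + 50 = -23*7/2 + 50 = -161/2 + 50 = -61/2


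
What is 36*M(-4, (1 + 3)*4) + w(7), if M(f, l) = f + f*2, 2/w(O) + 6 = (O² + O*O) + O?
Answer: -42766/99 ≈ -431.98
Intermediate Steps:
w(O) = 2/(-6 + O + 2*O²) (w(O) = 2/(-6 + ((O² + O*O) + O)) = 2/(-6 + ((O² + O²) + O)) = 2/(-6 + (2*O² + O)) = 2/(-6 + (O + 2*O²)) = 2/(-6 + O + 2*O²))
M(f, l) = 3*f (M(f, l) = f + 2*f = 3*f)
36*M(-4, (1 + 3)*4) + w(7) = 36*(3*(-4)) + 2/(-6 + 7 + 2*7²) = 36*(-12) + 2/(-6 + 7 + 2*49) = -432 + 2/(-6 + 7 + 98) = -432 + 2/99 = -42766/99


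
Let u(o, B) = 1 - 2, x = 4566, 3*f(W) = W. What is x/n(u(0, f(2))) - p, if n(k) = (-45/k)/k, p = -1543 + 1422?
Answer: 293/15 ≈ 19.533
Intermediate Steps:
p = -121
f(W) = W/3
u(o, B) = -1
n(k) = -45/k**2
x/n(u(0, f(2))) - p = 4566/((-45/(-1)**2)) - 1*(-121) = 4566/((-45*1)) + 121 = 4566/(-45) + 121 = 4566*(-1/45) + 121 = -1522/15 + 121 = 293/15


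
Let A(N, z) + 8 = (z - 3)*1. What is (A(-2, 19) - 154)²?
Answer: 21316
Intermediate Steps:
A(N, z) = -11 + z (A(N, z) = -8 + (z - 3)*1 = -8 + (-3 + z)*1 = -8 + (-3 + z) = -11 + z)
(A(-2, 19) - 154)² = ((-11 + 19) - 154)² = (8 - 154)² = (-146)² = 21316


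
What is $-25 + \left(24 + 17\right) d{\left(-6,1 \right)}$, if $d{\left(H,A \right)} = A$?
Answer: $16$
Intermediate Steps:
$-25 + \left(24 + 17\right) d{\left(-6,1 \right)} = -25 + \left(24 + 17\right) 1 = -25 + 41 \cdot 1 = -25 + 41 = 16$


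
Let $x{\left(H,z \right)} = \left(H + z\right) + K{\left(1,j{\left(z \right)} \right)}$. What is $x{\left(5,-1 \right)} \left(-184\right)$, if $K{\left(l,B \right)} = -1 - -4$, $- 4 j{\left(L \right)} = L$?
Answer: $-1288$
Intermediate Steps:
$j{\left(L \right)} = - \frac{L}{4}$
$K{\left(l,B \right)} = 3$ ($K{\left(l,B \right)} = -1 + 4 = 3$)
$x{\left(H,z \right)} = 3 + H + z$ ($x{\left(H,z \right)} = \left(H + z\right) + 3 = 3 + H + z$)
$x{\left(5,-1 \right)} \left(-184\right) = \left(3 + 5 - 1\right) \left(-184\right) = 7 \left(-184\right) = -1288$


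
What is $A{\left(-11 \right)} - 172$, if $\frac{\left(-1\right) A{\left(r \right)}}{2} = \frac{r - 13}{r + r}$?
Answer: $- \frac{1916}{11} \approx -174.18$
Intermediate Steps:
$A{\left(r \right)} = - \frac{-13 + r}{r}$ ($A{\left(r \right)} = - 2 \frac{r - 13}{r + r} = - 2 \frac{-13 + r}{2 r} = - \frac{-13 + r}{r}$)
$A{\left(-11 \right)} - 172 = \frac{13 - -11}{-11} - 172 = - \frac{13 + 11}{11} - 172 = \left(- \frac{1}{11}\right) 24 - 172 = - \frac{24}{11} - 172 = - \frac{1916}{11}$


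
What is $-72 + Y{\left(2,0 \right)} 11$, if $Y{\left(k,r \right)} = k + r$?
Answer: $-50$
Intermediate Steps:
$-72 + Y{\left(2,0 \right)} 11 = -72 + \left(2 + 0\right) 11 = -72 + 2 \cdot 11 = -72 + 22 = -50$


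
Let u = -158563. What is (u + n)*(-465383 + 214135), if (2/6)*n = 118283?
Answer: -49316464928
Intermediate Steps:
n = 354849 (n = 3*118283 = 354849)
(u + n)*(-465383 + 214135) = (-158563 + 354849)*(-465383 + 214135) = 196286*(-251248) = -49316464928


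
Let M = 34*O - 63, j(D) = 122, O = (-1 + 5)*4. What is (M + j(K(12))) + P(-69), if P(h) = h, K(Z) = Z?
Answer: 534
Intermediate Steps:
O = 16 (O = 4*4 = 16)
M = 481 (M = 34*16 - 63 = 544 - 63 = 481)
(M + j(K(12))) + P(-69) = (481 + 122) - 69 = 603 - 69 = 534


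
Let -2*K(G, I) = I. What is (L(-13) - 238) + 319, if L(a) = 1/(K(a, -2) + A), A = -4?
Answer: 242/3 ≈ 80.667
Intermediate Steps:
K(G, I) = -I/2
L(a) = -⅓ (L(a) = 1/(-½*(-2) - 4) = 1/(1 - 4) = 1/(-3) = -⅓)
(L(-13) - 238) + 319 = (-⅓ - 238) + 319 = -715/3 + 319 = 242/3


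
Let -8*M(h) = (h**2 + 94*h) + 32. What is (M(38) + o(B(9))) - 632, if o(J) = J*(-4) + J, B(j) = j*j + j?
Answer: -1533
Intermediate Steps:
B(j) = j + j**2 (B(j) = j**2 + j = j + j**2)
M(h) = -4 - 47*h/4 - h**2/8 (M(h) = -((h**2 + 94*h) + 32)/8 = -(32 + h**2 + 94*h)/8 = -4 - 47*h/4 - h**2/8)
o(J) = -3*J (o(J) = -4*J + J = -3*J)
(M(38) + o(B(9))) - 632 = ((-4 - 47/4*38 - 1/8*38**2) - 27*(1 + 9)) - 632 = ((-4 - 893/2 - 1/8*1444) - 27*10) - 632 = ((-4 - 893/2 - 361/2) - 3*90) - 632 = (-631 - 270) - 632 = -901 - 632 = -1533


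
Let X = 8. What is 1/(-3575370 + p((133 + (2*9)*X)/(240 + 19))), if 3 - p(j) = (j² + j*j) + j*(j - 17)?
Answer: -67081/239838204283 ≈ -2.7969e-7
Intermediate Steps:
p(j) = 3 - 2*j² - j*(-17 + j) (p(j) = 3 - ((j² + j*j) + j*(j - 17)) = 3 - ((j² + j²) + j*(-17 + j)) = 3 - (2*j² + j*(-17 + j)) = 3 + (-2*j² - j*(-17 + j)) = 3 - 2*j² - j*(-17 + j))
1/(-3575370 + p((133 + (2*9)*X)/(240 + 19))) = 1/(-3575370 + (3 - 3*(133 + (2*9)*8)²/(240 + 19)² + 17*((133 + (2*9)*8)/(240 + 19)))) = 1/(-3575370 + (3 - 3*(133 + 18*8)²/67081 + 17*((133 + 18*8)/259))) = 1/(-3575370 + (3 - 3*(133 + 144)²/67081 + 17*((133 + 144)*(1/259)))) = 1/(-3575370 + (3 - 3*(277*(1/259))² + 17*(277*(1/259)))) = 1/(-3575370 + (3 - 3*(277/259)² + 17*(277/259))) = 1/(-3575370 + (3 - 3*76729/67081 + 4709/259)) = 1/(-3575370 + (3 - 230187/67081 + 4709/259)) = 1/(-3575370 + 1190687/67081) = 1/(-239838204283/67081) = -67081/239838204283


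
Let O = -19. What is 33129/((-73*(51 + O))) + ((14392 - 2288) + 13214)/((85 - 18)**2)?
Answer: -89573233/10486304 ≈ -8.5419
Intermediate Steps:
33129/((-73*(51 + O))) + ((14392 - 2288) + 13214)/((85 - 18)**2) = 33129/((-73*(51 - 19))) + ((14392 - 2288) + 13214)/((85 - 18)**2) = 33129/((-73*32)) + (12104 + 13214)/(67**2) = 33129/(-2336) + 25318/4489 = 33129*(-1/2336) + 25318*(1/4489) = -33129/2336 + 25318/4489 = -89573233/10486304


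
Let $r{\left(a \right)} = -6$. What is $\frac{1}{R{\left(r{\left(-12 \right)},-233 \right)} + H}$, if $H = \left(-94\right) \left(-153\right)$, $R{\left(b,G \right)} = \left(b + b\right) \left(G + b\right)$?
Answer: $\frac{1}{17250} \approx 5.7971 \cdot 10^{-5}$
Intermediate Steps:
$R{\left(b,G \right)} = 2 b \left(G + b\right)$
$H = 14382$
$\frac{1}{R{\left(r{\left(-12 \right)},-233 \right)} + H} = \frac{1}{2 \left(-6\right) \left(-233 - 6\right) + 14382} = \frac{1}{2 \left(-6\right) \left(-239\right) + 14382} = \frac{1}{2868 + 14382} = \frac{1}{17250}$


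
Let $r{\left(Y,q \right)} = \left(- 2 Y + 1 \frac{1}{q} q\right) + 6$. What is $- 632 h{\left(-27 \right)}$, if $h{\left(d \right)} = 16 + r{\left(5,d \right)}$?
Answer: $-8216$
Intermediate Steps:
$r{\left(Y,q \right)} = 7 - 2 Y$ ($r{\left(Y,q \right)} = \left(- 2 Y + \frac{q}{q}\right) + 6 = \left(- 2 Y + 1\right) + 6 = \left(1 - 2 Y\right) + 6 = 7 - 2 Y$)
$h{\left(d \right)} = 13$ ($h{\left(d \right)} = 16 + \left(7 - 10\right) = 16 - 3 = 13$)
$- 632 h{\left(-27 \right)} = \left(-632\right) 13 = -8216$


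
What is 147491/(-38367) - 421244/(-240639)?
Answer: -131498083/62806779 ≈ -2.0937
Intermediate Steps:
147491/(-38367) - 421244/(-240639) = 147491*(-1/38367) - 421244*(-1/240639) = -147491/38367 + 421244/240639 = -131498083/62806779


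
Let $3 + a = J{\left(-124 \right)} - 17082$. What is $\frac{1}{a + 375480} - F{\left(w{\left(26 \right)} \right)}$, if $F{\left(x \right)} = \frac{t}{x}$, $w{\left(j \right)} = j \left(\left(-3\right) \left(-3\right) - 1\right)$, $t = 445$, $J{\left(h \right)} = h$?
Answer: $- \frac{159430387}{74520368} \approx -2.1394$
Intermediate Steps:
$w{\left(j \right)} = 8 j$ ($w{\left(j \right)} = j \left(9 - 1\right) = j 8 = 8 j$)
$F{\left(x \right)} = \frac{445}{x}$
$a = -17209$ ($a = -3 - 17206 = -17209$)
$\frac{1}{a + 375480} - F{\left(w{\left(26 \right)} \right)} = \frac{1}{-17209 + 375480} - \frac{445}{8 \cdot 26} = \frac{1}{358271} - \frac{445}{208} = - \frac{159430387}{74520368}$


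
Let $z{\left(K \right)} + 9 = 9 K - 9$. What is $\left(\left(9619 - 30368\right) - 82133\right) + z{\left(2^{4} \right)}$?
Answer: $-102756$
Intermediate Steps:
$z{\left(K \right)} = -18 + 9 K$ ($z{\left(K \right)} = -9 + \left(9 K - 9\right) = -9 + \left(-9 + 9 K\right) = -18 + 9 K$)
$\left(\left(9619 - 30368\right) - 82133\right) + z{\left(2^{4} \right)} = \left(\left(9619 - 30368\right) - 82133\right) - \left(18 - 9 \cdot 2^{4}\right) = \left(-20749 - 82133\right) + \left(-18 + 9 \cdot 16\right) = -102882 + \left(-18 + 144\right) = -102882 + 126 = -102756$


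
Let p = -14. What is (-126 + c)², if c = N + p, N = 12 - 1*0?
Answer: 16384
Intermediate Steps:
N = 12 (N = 12 + 0 = 12)
c = -2 (c = 12 - 14 = -2)
(-126 + c)² = (-126 - 2)² = (-128)² = 16384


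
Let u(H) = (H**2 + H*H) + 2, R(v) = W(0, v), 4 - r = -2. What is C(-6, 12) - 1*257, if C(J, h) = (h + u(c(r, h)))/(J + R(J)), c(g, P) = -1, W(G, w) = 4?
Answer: -265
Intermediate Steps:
r = 6 (r = 4 - 1*(-2) = 4 + 2 = 6)
R(v) = 4
u(H) = 2 + 2*H**2 (u(H) = (H**2 + H**2) + 2 = 2*H**2 + 2 = 2 + 2*H**2)
C(J, h) = (4 + h)/(4 + J) (C(J, h) = (h + (2 + 2*(-1)**2))/(J + 4) = (h + (2 + 2*1))/(4 + J) = (h + (2 + 2))/(4 + J) = (h + 4)/(4 + J) = (4 + h)/(4 + J))
C(-6, 12) - 1*257 = (4 + 12)/(4 - 6) - 1*257 = 16/(-2) - 257 = -1/2*16 - 257 = -8 - 257 = -265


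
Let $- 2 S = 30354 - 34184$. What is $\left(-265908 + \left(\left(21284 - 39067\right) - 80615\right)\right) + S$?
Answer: $-362391$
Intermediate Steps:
$S = 1915$ ($S = - \frac{30354 - 34184}{2} = \left(- \frac{1}{2}\right) \left(-3830\right) = 1915$)
$\left(-265908 + \left(\left(21284 - 39067\right) - 80615\right)\right) + S = \left(-265908 + \left(\left(21284 - 39067\right) - 80615\right)\right) + 1915 = \left(-265908 - 98398\right) + 1915 = -364306 + 1915 = -362391$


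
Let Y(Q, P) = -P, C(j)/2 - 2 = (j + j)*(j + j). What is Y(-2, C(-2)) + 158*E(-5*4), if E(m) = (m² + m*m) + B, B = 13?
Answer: 128418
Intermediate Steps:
C(j) = 4 + 8*j² (C(j) = 4 + 2*((j + j)*(j + j)) = 4 + 2*((2*j)*(2*j)) = 4 + 2*(4*j²) = 4 + 8*j²)
E(m) = 13 + 2*m² (E(m) = (m² + m*m) + 13 = (m² + m²) + 13 = 2*m² + 13 = 13 + 2*m²)
Y(-2, C(-2)) + 158*E(-5*4) = -(4 + 8*(-2)²) + 158*(13 + 2*(-5*4)²) = -(4 + 8*4) + 158*(13 + 2*(-20)²) = -(4 + 32) + 158*(13 + 2*400) = -1*36 + 158*(13 + 800) = -36 + 158*813 = -36 + 128454 = 128418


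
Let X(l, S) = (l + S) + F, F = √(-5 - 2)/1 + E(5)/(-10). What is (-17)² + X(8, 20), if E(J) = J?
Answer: 633/2 + I*√7 ≈ 316.5 + 2.6458*I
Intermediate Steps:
F = -½ + I*√7 (F = √(-5 - 2)/1 + 5/(-10) = √(-7)*1 + 5*(-⅒) = (I*√7)*1 - ½ = I*√7 - ½ = -½ + I*√7 ≈ -0.5 + 2.6458*I)
X(l, S) = -½ + S + l + I*√7 (X(l, S) = (l + S) + (-½ + I*√7) = (S + l) + (-½ + I*√7) = -½ + S + l + I*√7)
(-17)² + X(8, 20) = (-17)² + (-½ + 20 + 8 + I*√7) = 289 + (55/2 + I*√7) = 633/2 + I*√7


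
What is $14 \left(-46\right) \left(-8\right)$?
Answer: $5152$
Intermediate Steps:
$14 \left(-46\right) \left(-8\right) = \left(-644\right) \left(-8\right) = 5152$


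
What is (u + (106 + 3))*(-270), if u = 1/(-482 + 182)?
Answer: -294291/10 ≈ -29429.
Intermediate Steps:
u = -1/300 (u = 1/(-300) = -1/300 ≈ -0.0033333)
(u + (106 + 3))*(-270) = (-1/300 + (106 + 3))*(-270) = (-1/300 + 109)*(-270) = (32699/300)*(-270) = -294291/10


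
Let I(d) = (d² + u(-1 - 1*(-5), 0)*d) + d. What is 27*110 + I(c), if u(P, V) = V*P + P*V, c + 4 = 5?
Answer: 2972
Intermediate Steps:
c = 1 (c = -4 + 5 = 1)
u(P, V) = 2*P*V (u(P, V) = P*V + P*V = 2*P*V)
I(d) = d + d² (I(d) = (d² + (2*(-1 - 1*(-5))*0)*d) + d = (d² + (2*(-1 + 5)*0)*d) + d = (d² + (2*4*0)*d) + d = (d² + 0*d) + d = (d² + 0) + d = d² + d = d + d²)
27*110 + I(c) = 27*110 + 1*(1 + 1) = 2970 + 1*2 = 2970 + 2 = 2972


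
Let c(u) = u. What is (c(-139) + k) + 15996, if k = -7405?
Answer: 8452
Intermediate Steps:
(c(-139) + k) + 15996 = (-139 - 7405) + 15996 = -7544 + 15996 = 8452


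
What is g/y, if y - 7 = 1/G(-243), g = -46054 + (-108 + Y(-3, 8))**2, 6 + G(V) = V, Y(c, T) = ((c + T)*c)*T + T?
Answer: 292077/871 ≈ 335.34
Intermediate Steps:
Y(c, T) = T + T*c*(T + c) (Y(c, T) = ((T + c)*c)*T + T = (c*(T + c))*T + T = T*c*(T + c) + T = T + T*c*(T + c))
G(V) = -6 + V
g = 2346 (g = -46054 + (-108 + 8*(1 + (-3)**2 + 8*(-3)))**2 = -46054 + (-108 + 8*(1 + 9 - 24))**2 = -46054 + (-108 + 8*(-14))**2 = -46054 + (-108 - 112)**2 = -46054 + (-220)**2 = -46054 + 48400 = 2346)
y = 1742/249 (y = 7 + 1/(-6 - 243) = 7 + 1/(-249) = 7 - 1/249 = 1742/249 ≈ 6.9960)
g/y = 2346/(1742/249) = 2346*(249/1742) = 292077/871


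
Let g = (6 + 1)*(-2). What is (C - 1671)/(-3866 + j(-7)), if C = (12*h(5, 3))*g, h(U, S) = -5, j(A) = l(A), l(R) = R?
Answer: 277/1291 ≈ 0.21456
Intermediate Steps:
j(A) = A
g = -14 (g = 7*(-2) = -14)
C = 840 (C = (12*(-5))*(-14) = -60*(-14) = 840)
(C - 1671)/(-3866 + j(-7)) = (840 - 1671)/(-3866 - 7) = -831/(-3873) = -831*(-1/3873) = 277/1291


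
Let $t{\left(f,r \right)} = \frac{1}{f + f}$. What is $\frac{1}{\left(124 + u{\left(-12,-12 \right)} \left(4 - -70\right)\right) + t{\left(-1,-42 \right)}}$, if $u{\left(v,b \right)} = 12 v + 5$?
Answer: $- \frac{2}{20325} \approx -9.8401 \cdot 10^{-5}$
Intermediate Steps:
$u{\left(v,b \right)} = 5 + 12 v$
$t{\left(f,r \right)} = \frac{1}{2 f}$
$\frac{1}{\left(124 + u{\left(-12,-12 \right)} \left(4 - -70\right)\right) + t{\left(-1,-42 \right)}} = \frac{1}{\left(124 + \left(5 + 12 \left(-12\right)\right) \left(4 - -70\right)\right) + \frac{1}{2 \left(-1\right)}} = \frac{1}{\left(124 + \left(5 - 144\right) \left(4 + 70\right)\right) + \frac{1}{2} \left(-1\right)} = \frac{1}{\left(124 - 10286\right) - \frac{1}{2}} = \frac{1}{-10162 - \frac{1}{2}} = \frac{1}{- \frac{20325}{2}} = - \frac{2}{20325}$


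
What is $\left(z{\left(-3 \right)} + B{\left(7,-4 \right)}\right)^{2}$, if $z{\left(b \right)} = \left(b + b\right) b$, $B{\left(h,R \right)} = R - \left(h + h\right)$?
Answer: $0$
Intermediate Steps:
$B{\left(h,R \right)} = R - 2 h$
$z{\left(b \right)} = 2 b^{2}$ ($z{\left(b \right)} = 2 b b = 2 b^{2}$)
$\left(z{\left(-3 \right)} + B{\left(7,-4 \right)}\right)^{2} = \left(2 \left(-3\right)^{2} - 18\right)^{2} = \left(2 \cdot 9 - 18\right)^{2} = \left(18 - 18\right)^{2} = 0^{2} = 0$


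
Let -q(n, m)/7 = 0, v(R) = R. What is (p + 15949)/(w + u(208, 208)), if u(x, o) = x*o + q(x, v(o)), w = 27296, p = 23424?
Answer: 39373/70560 ≈ 0.55801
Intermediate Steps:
q(n, m) = 0 (q(n, m) = -7*0 = 0)
u(x, o) = o*x (u(x, o) = x*o + 0 = o*x + 0 = o*x)
(p + 15949)/(w + u(208, 208)) = (23424 + 15949)/(27296 + 208*208) = 39373/(27296 + 43264) = 39373/70560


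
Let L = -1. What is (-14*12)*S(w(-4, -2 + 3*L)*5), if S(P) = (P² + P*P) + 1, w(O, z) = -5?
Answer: -210168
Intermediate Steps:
S(P) = 1 + 2*P² (S(P) = (P² + P²) + 1 = 2*P² + 1 = 1 + 2*P²)
(-14*12)*S(w(-4, -2 + 3*L)*5) = (-14*12)*(1 + 2*(-5*5)²) = -168*(1 + 2*(-25)²) = -168*(1 + 2*625) = -168*(1 + 1250) = -168*1251 = -210168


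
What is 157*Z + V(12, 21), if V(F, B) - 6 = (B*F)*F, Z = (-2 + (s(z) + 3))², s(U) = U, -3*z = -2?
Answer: 31195/9 ≈ 3466.1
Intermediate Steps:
z = ⅔ (z = -⅓*(-2) = ⅔ ≈ 0.66667)
Z = 25/9 (Z = (-2 + (⅔ + 3))² = (-2 + 11/3)² = (5/3)² = 25/9 ≈ 2.7778)
V(F, B) = 6 + B*F² (V(F, B) = 6 + (B*F)*F = 6 + B*F²)
157*Z + V(12, 21) = 157*(25/9) + (6 + 21*12²) = 3925/9 + (6 + 21*144) = 3925/9 + (6 + 3024) = 3925/9 + 3030 = 31195/9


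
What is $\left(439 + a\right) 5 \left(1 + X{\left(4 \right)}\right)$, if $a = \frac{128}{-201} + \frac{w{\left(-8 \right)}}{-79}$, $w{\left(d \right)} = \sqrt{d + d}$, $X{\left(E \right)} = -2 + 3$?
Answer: $\frac{881110}{201} - \frac{40 i}{79} \approx 4383.6 - 0.50633 i$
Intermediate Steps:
$X{\left(E \right)} = 1$
$w{\left(d \right)} = \sqrt{2} \sqrt{d}$ ($w{\left(d \right)} = \sqrt{2 d} = \sqrt{2} \sqrt{d}$)
$a = - \frac{128}{201} - \frac{4 i}{79}$ ($a = \frac{128}{-201} + \frac{\sqrt{2} \sqrt{-8}}{-79} = 128 \left(- \frac{1}{201}\right) + \sqrt{2} \cdot 2 i \sqrt{2} \left(- \frac{1}{79}\right) = - \frac{128}{201} + 4 i \left(- \frac{1}{79}\right) = - \frac{128}{201} - \frac{4 i}{79} \approx -0.63682 - 0.050633 i$)
$\left(439 + a\right) 5 \left(1 + X{\left(4 \right)}\right) = \left(439 - \left(\frac{128}{201} + \frac{4 i}{79}\right)\right) 5 \left(1 + 1\right) = \left(\frac{88111}{201} - \frac{4 i}{79}\right) 5 \cdot 2 = \left(\frac{88111}{201} - \frac{4 i}{79}\right) 10 = \frac{881110}{201} - \frac{40 i}{79}$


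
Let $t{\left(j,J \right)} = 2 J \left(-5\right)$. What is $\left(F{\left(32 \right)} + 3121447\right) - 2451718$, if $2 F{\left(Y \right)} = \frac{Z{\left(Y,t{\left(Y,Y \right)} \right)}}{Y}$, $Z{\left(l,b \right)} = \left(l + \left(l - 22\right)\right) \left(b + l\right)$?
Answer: $669540$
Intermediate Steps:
$t{\left(j,J \right)} = - 10 J$
$Z{\left(l,b \right)} = \left(-22 + 2 l\right) \left(b + l\right)$ ($Z{\left(l,b \right)} = \left(l + \left(-22 + l\right)\right) \left(b + l\right) = \left(-22 + 2 l\right) \left(b + l\right)$)
$F{\left(Y \right)} = \frac{- 18 Y^{2} + 198 Y}{2 Y}$ ($F{\left(Y \right)} = \frac{\left(- 22 \left(- 10 Y\right) - 22 Y + 2 Y^{2} + 2 \left(- 10 Y\right) Y\right) \frac{1}{Y}}{2} = \frac{\left(220 Y - 22 Y + 2 Y^{2} - 20 Y^{2}\right) \frac{1}{Y}}{2} = \frac{\left(- 18 Y^{2} + 198 Y\right) \frac{1}{Y}}{2} = \frac{\frac{1}{Y} \left(- 18 Y^{2} + 198 Y\right)}{2} = \frac{- 18 Y^{2} + 198 Y}{2 Y}$)
$\left(F{\left(32 \right)} + 3121447\right) - 2451718 = \left(\left(99 - 288\right) + 3121447\right) - 2451718 = \left(-189 + 3121447\right) - 2451718 = 3121258 - 2451718 = 669540$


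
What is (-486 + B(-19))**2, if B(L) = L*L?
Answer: 15625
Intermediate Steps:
B(L) = L**2
(-486 + B(-19))**2 = (-486 + (-19)**2)**2 = (-486 + 361)**2 = (-125)**2 = 15625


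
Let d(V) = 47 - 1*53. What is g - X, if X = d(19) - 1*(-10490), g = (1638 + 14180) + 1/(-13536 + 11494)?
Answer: 10892027/2042 ≈ 5334.0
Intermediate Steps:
d(V) = -6 (d(V) = 47 - 53 = -6)
g = 32300355/2042 (g = 15818 + 1/(-2042) = 15818 - 1/2042 = 32300355/2042 ≈ 15818.)
X = 10484 (X = -6 - 1*(-10490) = -6 + 10490 = 10484)
g - X = 32300355/2042 - 1*10484 = 32300355/2042 - 10484 = 10892027/2042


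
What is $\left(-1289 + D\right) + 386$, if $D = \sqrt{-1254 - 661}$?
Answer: $-903 + i \sqrt{1915} \approx -903.0 + 43.761 i$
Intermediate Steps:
$D = i \sqrt{1915}$ ($D = \sqrt{-1915} = i \sqrt{1915} \approx 43.761 i$)
$\left(-1289 + D\right) + 386 = \left(-1289 + i \sqrt{1915}\right) + 386 = -903 + i \sqrt{1915}$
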